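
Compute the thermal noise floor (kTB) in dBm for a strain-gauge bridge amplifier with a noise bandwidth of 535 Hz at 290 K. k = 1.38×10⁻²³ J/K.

P_n = kTB = 1.38×10⁻²³ × 290 × 5.35×10² = 2.14×10⁻¹⁸ W
In dBm: 10 log₁₀(2.14×10⁻¹⁸ / 10⁻³) = −146.7 dBm

−146.7 dBm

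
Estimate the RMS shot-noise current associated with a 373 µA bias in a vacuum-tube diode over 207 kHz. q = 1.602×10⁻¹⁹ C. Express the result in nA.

I_n = √(2qI·B)
2qI·B = 2 × 1.602×10⁻¹⁹ × 3.73×10⁻⁴ × 2.07×10⁵ = 2.47×10⁻¹⁷ A²
I_n = √(2.47×10⁻¹⁷) = 4.97×10⁻⁹ A = 4.97 nA

4.97 nA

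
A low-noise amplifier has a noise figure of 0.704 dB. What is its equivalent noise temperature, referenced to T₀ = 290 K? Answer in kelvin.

51.0 K

F = 10^(0.704/10) = 1.17598
T_e = (F − 1)·T₀ = (1.17598 − 1) × 290 = 51.0 K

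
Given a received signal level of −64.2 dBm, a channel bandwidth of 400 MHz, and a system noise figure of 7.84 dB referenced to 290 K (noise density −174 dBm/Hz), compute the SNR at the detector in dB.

15.9 dB

Noise floor: N = −174 + 10 log₁₀(B) + NF
10 log₁₀(4.00×10⁸) = 86.02 dB
N = −174 + 86.02 + 7.84 = −80.14 dBm
SNR = P_sig − N = −64.2 − (−80.14) = 15.94 dB → 15.9 dB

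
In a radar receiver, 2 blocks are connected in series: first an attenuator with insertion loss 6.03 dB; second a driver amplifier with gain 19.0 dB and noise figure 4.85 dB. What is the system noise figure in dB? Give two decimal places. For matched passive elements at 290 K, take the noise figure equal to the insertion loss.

Convert to linear (a loss of L dB is a gain of −L dB): F_i = 10^(NF_i/10), G_i = 10^(G_i,dB/10)
  Stage 1: F_1 = 10^(6.03/10) = 4.009, G_1 = 10^(−6.03/10) = 0.2495
  Stage 2: F_2 = 10^(4.85/10) = 3.055, G_2 = 10^(19.0/10) = 79.43
Friis cascade:
  F = 4.009 + (3.055 − 1)/0.2495 = 12.25
NF = 10 log₁₀(12.25) = 10.88 dB

10.88 dB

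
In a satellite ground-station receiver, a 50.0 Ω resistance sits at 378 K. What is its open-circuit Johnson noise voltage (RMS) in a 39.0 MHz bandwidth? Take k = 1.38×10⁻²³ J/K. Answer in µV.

V_n = √(4kTRB)
4kTRB = 4 × 1.38×10⁻²³ × 378 × 5.00×10¹ × 3.90×10⁷ = 4.07×10⁻¹¹ V²
V_n = √(4.07×10⁻¹¹) = 6.38×10⁻⁶ V = 6.38 µV

6.38 µV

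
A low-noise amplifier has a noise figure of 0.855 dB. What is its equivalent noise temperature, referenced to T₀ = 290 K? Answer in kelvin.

F = 10^(0.855/10) = 1.21759
T_e = (F − 1)·T₀ = (1.21759 − 1) × 290 = 63.1 K

63.1 K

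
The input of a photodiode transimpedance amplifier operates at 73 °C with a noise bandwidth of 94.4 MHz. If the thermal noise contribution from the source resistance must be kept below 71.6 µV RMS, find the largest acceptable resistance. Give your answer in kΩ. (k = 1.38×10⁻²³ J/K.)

2.84 kΩ

T = 73 °C + 273.15 = 346.15 K
Johnson–Nyquist: V_n = √(4kTRB) ⇒ R = V_n² / (4kTB)
4kTB = 4 × 1.38×10⁻²³ × 346.15 × 9.44×10⁷ = 1.80×10⁻¹²
R = (7.16×10⁻⁵)² / 1.80×10⁻¹² = 2.84×10³ Ω = 2.84 kΩ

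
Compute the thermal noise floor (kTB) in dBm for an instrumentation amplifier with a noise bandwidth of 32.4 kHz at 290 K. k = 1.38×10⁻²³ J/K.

P_n = kTB = 1.38×10⁻²³ × 290 × 3.24×10⁴ = 1.30×10⁻¹⁶ W
In dBm: 10 log₁₀(1.30×10⁻¹⁶ / 10⁻³) = −128.9 dBm

−128.9 dBm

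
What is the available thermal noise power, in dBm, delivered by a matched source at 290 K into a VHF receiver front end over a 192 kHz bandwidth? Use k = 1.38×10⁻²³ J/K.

−121.1 dBm

P_n = kTB = 1.38×10⁻²³ × 290 × 1.92×10⁵ = 7.68×10⁻¹⁶ W
In dBm: 10 log₁₀(7.68×10⁻¹⁶ / 10⁻³) = −121.1 dBm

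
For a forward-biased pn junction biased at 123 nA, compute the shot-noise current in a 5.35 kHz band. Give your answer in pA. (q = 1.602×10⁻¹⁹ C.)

14.5 pA

I_n = √(2qI·B)
2qI·B = 2 × 1.602×10⁻¹⁹ × 1.23×10⁻⁷ × 5.35×10³ = 2.11×10⁻²² A²
I_n = √(2.11×10⁻²²) = 1.45×10⁻¹¹ A = 14.5 pA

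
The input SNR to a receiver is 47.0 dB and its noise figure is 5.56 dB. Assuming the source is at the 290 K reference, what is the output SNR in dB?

41.44 dB

By definition F = SNR_in/SNR_out, so in dB: SNR_out = SNR_in − NF
SNR_out = 47.0 − 5.56 = 41.44 dB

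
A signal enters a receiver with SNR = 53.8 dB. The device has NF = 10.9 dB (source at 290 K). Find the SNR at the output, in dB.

42.9 dB

By definition F = SNR_in/SNR_out, so in dB: SNR_out = SNR_in − NF
SNR_out = 53.8 − 10.9 = 42.9 dB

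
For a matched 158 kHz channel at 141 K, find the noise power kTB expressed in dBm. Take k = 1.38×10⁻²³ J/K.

P_n = kTB = 1.38×10⁻²³ × 141 × 1.58×10⁵ = 3.07×10⁻¹⁶ W
In dBm: 10 log₁₀(3.07×10⁻¹⁶ / 10⁻³) = −125.1 dBm

−125.1 dBm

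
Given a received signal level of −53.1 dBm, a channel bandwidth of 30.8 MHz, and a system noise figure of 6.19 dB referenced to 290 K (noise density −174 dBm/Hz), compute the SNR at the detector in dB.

Noise floor: N = −174 + 10 log₁₀(B) + NF
10 log₁₀(3.08×10⁷) = 74.89 dB
N = −174 + 74.89 + 6.19 = −92.92 dBm
SNR = P_sig − N = −53.1 − (−92.92) = 39.82 dB → 39.8 dB

39.8 dB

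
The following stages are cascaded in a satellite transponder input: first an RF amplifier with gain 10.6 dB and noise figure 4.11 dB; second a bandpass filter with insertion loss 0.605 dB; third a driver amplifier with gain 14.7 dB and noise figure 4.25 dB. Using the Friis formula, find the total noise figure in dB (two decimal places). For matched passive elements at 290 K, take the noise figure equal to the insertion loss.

4.40 dB

Convert to linear (a loss of L dB is a gain of −L dB): F_i = 10^(NF_i/10), G_i = 10^(G_i,dB/10)
  Stage 1: F_1 = 10^(4.11/10) = 2.576, G_1 = 10^(10.6/10) = 11.48
  Stage 2: F_2 = 10^(0.605/10) = 1.149, G_2 = 10^(−0.605/10) = 0.8700
  Stage 3: F_3 = 10^(4.25/10) = 2.661, G_3 = 10^(14.7/10) = 29.51
Friis cascade:
  F = 2.576 + (1.149 − 1)/11.48 + (2.661 − 1)/9.988 = 2.756
NF = 10 log₁₀(2.756) = 4.40 dB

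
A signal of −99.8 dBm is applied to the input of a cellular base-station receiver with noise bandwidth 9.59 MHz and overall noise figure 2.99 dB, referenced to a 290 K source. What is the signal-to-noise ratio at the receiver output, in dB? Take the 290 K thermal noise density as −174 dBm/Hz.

Noise floor: N = −174 + 10 log₁₀(B) + NF
10 log₁₀(9.59×10⁶) = 69.82 dB
N = −174 + 69.82 + 2.99 = −101.19 dBm
SNR = P_sig − N = −99.8 − (−101.19) = 1.39 dB → 1.4 dB

1.4 dB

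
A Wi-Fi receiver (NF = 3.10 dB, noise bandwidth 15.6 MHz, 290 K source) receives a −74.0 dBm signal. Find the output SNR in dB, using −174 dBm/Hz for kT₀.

Noise floor: N = −174 + 10 log₁₀(B) + NF
10 log₁₀(1.56×10⁷) = 71.93 dB
N = −174 + 71.93 + 3.10 = −98.97 dBm
SNR = P_sig − N = −74.0 − (−98.97) = 24.97 dB → 25.0 dB

25.0 dB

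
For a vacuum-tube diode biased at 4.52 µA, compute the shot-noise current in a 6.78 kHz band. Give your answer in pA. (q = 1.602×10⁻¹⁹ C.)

I_n = √(2qI·B)
2qI·B = 2 × 1.602×10⁻¹⁹ × 4.52×10⁻⁶ × 6.78×10³ = 9.82×10⁻²¹ A²
I_n = √(9.82×10⁻²¹) = 9.91×10⁻¹¹ A = 99.1 pA

99.1 pA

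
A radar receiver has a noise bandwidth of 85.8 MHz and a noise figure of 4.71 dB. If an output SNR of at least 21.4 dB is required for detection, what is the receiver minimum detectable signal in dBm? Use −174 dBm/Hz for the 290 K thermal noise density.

−68.6 dBm

Sensitivity = −174 + 10 log₁₀(B) + NF + SNR_min
= −174 + 79.33 + 4.71 + 21.4
= −68.56 dBm → −68.6 dBm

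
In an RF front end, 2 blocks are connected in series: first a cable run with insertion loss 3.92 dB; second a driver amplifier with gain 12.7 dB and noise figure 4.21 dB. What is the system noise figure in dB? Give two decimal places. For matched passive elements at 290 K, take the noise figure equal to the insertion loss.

8.13 dB

Convert to linear (a loss of L dB is a gain of −L dB): F_i = 10^(NF_i/10), G_i = 10^(G_i,dB/10)
  Stage 1: F_1 = 10^(3.92/10) = 2.466, G_1 = 10^(−3.92/10) = 0.4055
  Stage 2: F_2 = 10^(4.21/10) = 2.636, G_2 = 10^(12.7/10) = 18.62
Friis cascade:
  F = 2.466 + (2.636 − 1)/0.4055 = 6.501
NF = 10 log₁₀(6.501) = 8.13 dB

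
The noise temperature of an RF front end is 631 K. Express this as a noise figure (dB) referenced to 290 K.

F = 1 + T_e/T₀ = 1 + 631/290 = 3.17586
NF = 10 log₁₀(3.17586) = 5.02 dB

5.02 dB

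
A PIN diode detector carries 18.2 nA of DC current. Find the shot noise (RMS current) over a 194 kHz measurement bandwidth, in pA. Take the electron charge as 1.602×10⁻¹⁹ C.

I_n = √(2qI·B)
2qI·B = 2 × 1.602×10⁻¹⁹ × 1.82×10⁻⁸ × 1.94×10⁵ = 1.13×10⁻²¹ A²
I_n = √(1.13×10⁻²¹) = 3.36×10⁻¹¹ A = 33.6 pA

33.6 pA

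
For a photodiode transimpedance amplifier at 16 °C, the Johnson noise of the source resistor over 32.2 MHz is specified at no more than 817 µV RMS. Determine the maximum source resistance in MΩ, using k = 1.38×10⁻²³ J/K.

T = 16 °C + 273.15 = 289.15 K
Johnson–Nyquist: V_n = √(4kTRB) ⇒ R = V_n² / (4kTB)
4kTB = 4 × 1.38×10⁻²³ × 289.15 × 3.22×10⁷ = 5.14×10⁻¹³
R = (8.17×10⁻⁴)² / 5.14×10⁻¹³ = 1.30×10⁶ Ω = 1.30 MΩ

1.30 MΩ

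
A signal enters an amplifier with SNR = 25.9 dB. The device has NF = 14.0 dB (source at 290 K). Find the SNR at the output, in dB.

11.9 dB

By definition F = SNR_in/SNR_out, so in dB: SNR_out = SNR_in − NF
SNR_out = 25.9 − 14.0 = 11.9 dB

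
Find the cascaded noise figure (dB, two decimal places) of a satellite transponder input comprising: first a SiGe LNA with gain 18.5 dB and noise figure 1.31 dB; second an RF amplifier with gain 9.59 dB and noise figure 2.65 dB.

1.35 dB

Convert to linear (a loss of L dB is a gain of −L dB): F_i = 10^(NF_i/10), G_i = 10^(G_i,dB/10)
  Stage 1: F_1 = 10^(1.31/10) = 1.352, G_1 = 10^(18.5/10) = 70.79
  Stage 2: F_2 = 10^(2.65/10) = 1.841, G_2 = 10^(9.59/10) = 9.099
Friis cascade:
  F = 1.352 + (1.841 − 1)/70.79 = 1.364
NF = 10 log₁₀(1.364) = 1.35 dB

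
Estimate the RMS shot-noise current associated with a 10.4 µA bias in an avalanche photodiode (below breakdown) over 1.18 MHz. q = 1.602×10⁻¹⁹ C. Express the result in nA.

I_n = √(2qI·B)
2qI·B = 2 × 1.602×10⁻¹⁹ × 1.04×10⁻⁵ × 1.18×10⁶ = 3.93×10⁻¹⁸ A²
I_n = √(3.93×10⁻¹⁸) = 1.98×10⁻⁹ A = 1.98 nA

1.98 nA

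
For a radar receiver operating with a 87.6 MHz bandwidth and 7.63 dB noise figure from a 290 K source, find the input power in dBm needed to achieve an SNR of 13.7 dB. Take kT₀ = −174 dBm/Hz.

−73.2 dBm

Sensitivity = −174 + 10 log₁₀(B) + NF + SNR_min
= −174 + 79.43 + 7.63 + 13.7
= −73.24 dBm → −73.2 dBm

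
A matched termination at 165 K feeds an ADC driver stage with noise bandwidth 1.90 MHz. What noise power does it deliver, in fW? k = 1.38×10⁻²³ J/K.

4.33 fW

P_n = kTB = 1.38×10⁻²³ × 165 × 1.90×10⁶ = 4.33×10⁻¹⁵ W = 4.33 fW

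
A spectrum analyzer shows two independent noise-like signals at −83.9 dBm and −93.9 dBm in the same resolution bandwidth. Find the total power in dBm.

Convert to linear, add, convert back:
P₁ = 4.07×10⁻¹² W, P₂ = 4.07×10⁻¹³ W
P_tot = 4.48×10⁻¹² W → 10 log₁₀(P_tot / 10⁻³) = −83.5 dBm

−83.5 dBm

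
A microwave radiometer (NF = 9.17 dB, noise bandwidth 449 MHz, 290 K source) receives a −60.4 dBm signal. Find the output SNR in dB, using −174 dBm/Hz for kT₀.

Noise floor: N = −174 + 10 log₁₀(B) + NF
10 log₁₀(4.49×10⁸) = 86.52 dB
N = −174 + 86.52 + 9.17 = −78.31 dBm
SNR = P_sig − N = −60.4 − (−78.31) = 17.91 dB → 17.9 dB

17.9 dB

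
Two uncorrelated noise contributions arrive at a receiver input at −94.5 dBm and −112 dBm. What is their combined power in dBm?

−94.4 dBm

Convert to linear, add, convert back:
P₁ = 3.55×10⁻¹³ W, P₂ = 6.31×10⁻¹⁵ W
P_tot = 3.61×10⁻¹³ W → 10 log₁₀(P_tot / 10⁻³) = −94.4 dBm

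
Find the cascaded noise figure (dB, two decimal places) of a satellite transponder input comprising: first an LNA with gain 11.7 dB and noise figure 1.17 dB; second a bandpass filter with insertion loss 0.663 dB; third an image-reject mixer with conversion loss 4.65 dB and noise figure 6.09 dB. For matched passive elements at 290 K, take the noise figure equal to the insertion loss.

Convert to linear (a loss of L dB is a gain of −L dB): F_i = 10^(NF_i/10), G_i = 10^(G_i,dB/10)
  Stage 1: F_1 = 10^(1.17/10) = 1.309, G_1 = 10^(11.7/10) = 14.79
  Stage 2: F_2 = 10^(0.663/10) = 1.165, G_2 = 10^(−0.663/10) = 0.8584
  Stage 3: F_3 = 10^(6.09/10) = 4.064, G_3 = 10^(−4.65/10) = 0.3428
Friis cascade:
  F = 1.309 + (1.165 − 1)/14.79 + (4.064 − 1)/12.70 = 1.562
NF = 10 log₁₀(1.562) = 1.94 dB

1.94 dB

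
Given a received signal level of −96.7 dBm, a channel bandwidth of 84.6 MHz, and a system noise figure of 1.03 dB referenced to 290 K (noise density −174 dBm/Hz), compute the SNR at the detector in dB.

−3.0 dB

Noise floor: N = −174 + 10 log₁₀(B) + NF
10 log₁₀(8.46×10⁷) = 79.27 dB
N = −174 + 79.27 + 1.03 = −93.70 dBm
SNR = P_sig − N = −96.7 − (−93.70) = −3.00 dB → −3.0 dB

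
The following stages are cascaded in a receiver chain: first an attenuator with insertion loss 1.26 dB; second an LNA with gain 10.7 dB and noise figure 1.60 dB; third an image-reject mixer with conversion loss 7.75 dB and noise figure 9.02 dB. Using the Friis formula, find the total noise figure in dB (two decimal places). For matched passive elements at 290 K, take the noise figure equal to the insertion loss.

4.36 dB

Convert to linear (a loss of L dB is a gain of −L dB): F_i = 10^(NF_i/10), G_i = 10^(G_i,dB/10)
  Stage 1: F_1 = 10^(1.26/10) = 1.337, G_1 = 10^(−1.26/10) = 0.7482
  Stage 2: F_2 = 10^(1.60/10) = 1.445, G_2 = 10^(10.7/10) = 11.75
  Stage 3: F_3 = 10^(9.02/10) = 7.980, G_3 = 10^(−7.75/10) = 0.1679
Friis cascade:
  F = 1.337 + (1.445 − 1)/0.7482 + (7.980 − 1)/8.790 = 2.726
NF = 10 log₁₀(2.726) = 4.36 dB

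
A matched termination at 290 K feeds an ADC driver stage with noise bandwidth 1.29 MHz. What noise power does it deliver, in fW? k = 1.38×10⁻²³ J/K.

5.16 fW

P_n = kTB = 1.38×10⁻²³ × 290 × 1.29×10⁶ = 5.16×10⁻¹⁵ W = 5.16 fW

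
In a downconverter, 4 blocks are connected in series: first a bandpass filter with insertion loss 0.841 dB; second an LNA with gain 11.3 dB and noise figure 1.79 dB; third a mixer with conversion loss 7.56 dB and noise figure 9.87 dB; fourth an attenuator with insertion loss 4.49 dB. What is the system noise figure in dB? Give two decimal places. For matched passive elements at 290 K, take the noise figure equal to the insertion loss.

5.50 dB

Convert to linear (a loss of L dB is a gain of −L dB): F_i = 10^(NF_i/10), G_i = 10^(G_i,dB/10)
  Stage 1: F_1 = 10^(0.841/10) = 1.214, G_1 = 10^(−0.841/10) = 0.8239
  Stage 2: F_2 = 10^(1.79/10) = 1.510, G_2 = 10^(11.3/10) = 13.49
  Stage 3: F_3 = 10^(9.87/10) = 9.705, G_3 = 10^(−7.56/10) = 0.1754
  Stage 4: F_4 = 10^(4.49/10) = 2.812, G_4 = 10^(−4.49/10) = 0.3556
Friis cascade:
  F = 1.214 + (1.510 − 1)/0.8239 + (9.705 − 1)/11.11 + (2.812 − 1)/1.949 = 3.545
NF = 10 log₁₀(3.545) = 5.50 dB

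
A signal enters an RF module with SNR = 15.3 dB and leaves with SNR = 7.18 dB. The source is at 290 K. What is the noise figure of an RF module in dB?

8.12 dB

NF (dB) = SNR_in(dB) − SNR_out(dB) when the source is at T₀
NF = 15.3 − 7.18 = 8.12 dB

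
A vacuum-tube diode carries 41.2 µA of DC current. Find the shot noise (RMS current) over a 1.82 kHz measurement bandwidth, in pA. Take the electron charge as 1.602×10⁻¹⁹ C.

155 pA

I_n = √(2qI·B)
2qI·B = 2 × 1.602×10⁻¹⁹ × 4.12×10⁻⁵ × 1.82×10³ = 2.40×10⁻²⁰ A²
I_n = √(2.40×10⁻²⁰) = 1.55×10⁻¹⁰ A = 155 pA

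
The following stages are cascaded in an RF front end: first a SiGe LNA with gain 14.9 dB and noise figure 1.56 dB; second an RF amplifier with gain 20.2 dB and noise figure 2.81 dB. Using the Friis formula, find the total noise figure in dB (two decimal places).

1.65 dB

Convert to linear (a loss of L dB is a gain of −L dB): F_i = 10^(NF_i/10), G_i = 10^(G_i,dB/10)
  Stage 1: F_1 = 10^(1.56/10) = 1.432, G_1 = 10^(14.9/10) = 30.90
  Stage 2: F_2 = 10^(2.81/10) = 1.910, G_2 = 10^(20.2/10) = 104.7
Friis cascade:
  F = 1.432 + (1.910 − 1)/30.90 = 1.462
NF = 10 log₁₀(1.462) = 1.65 dB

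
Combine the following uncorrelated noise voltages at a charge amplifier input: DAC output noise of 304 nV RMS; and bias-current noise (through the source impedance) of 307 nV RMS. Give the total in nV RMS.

432 nV

Uncorrelated sources add in power (mean-square): V_tot = √(ΣV_i²)
V_tot = √[(3.04×10⁻⁷)² + (3.07×10⁻⁷)²] = 4.32×10⁻⁷ V = 432 nV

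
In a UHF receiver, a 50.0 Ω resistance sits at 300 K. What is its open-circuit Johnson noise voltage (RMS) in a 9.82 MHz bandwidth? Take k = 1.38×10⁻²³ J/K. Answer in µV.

V_n = √(4kTRB)
4kTRB = 4 × 1.38×10⁻²³ × 300 × 5.00×10¹ × 9.82×10⁶ = 8.13×10⁻¹² V²
V_n = √(8.13×10⁻¹²) = 2.85×10⁻⁶ V = 2.85 µV

2.85 µV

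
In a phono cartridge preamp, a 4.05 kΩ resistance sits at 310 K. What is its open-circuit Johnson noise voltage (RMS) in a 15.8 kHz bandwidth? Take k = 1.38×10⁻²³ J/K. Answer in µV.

1.05 µV

V_n = √(4kTRB)
4kTRB = 4 × 1.38×10⁻²³ × 310 × 4.05×10³ × 1.58×10⁴ = 1.09×10⁻¹² V²
V_n = √(1.09×10⁻¹²) = 1.05×10⁻⁶ V = 1.05 µV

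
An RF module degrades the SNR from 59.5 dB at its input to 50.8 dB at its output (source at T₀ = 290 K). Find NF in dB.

NF (dB) = SNR_in(dB) − SNR_out(dB) when the source is at T₀
NF = 59.5 − 50.8 = 8.7 dB

8.7 dB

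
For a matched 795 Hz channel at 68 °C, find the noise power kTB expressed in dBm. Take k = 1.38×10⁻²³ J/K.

−144.3 dBm

T = 68 °C + 273.15 = 341.15 K
P_n = kTB = 1.38×10⁻²³ × 341.15 × 7.95×10² = 3.74×10⁻¹⁸ W
In dBm: 10 log₁₀(3.74×10⁻¹⁸ / 10⁻³) = −144.3 dBm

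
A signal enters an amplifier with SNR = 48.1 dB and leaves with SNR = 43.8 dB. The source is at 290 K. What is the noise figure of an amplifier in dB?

NF (dB) = SNR_in(dB) − SNR_out(dB) when the source is at T₀
NF = 48.1 − 43.8 = 4.3 dB

4.3 dB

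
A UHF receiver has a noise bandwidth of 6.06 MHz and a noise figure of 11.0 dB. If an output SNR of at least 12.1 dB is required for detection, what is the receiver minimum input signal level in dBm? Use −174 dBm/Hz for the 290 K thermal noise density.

Sensitivity = −174 + 10 log₁₀(B) + NF + SNR_min
= −174 + 67.82 + 11.0 + 12.1
= −83.08 dBm → −83.1 dBm

−83.1 dBm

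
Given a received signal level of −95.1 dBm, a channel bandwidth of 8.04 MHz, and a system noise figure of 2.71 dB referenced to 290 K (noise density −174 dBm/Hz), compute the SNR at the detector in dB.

7.1 dB

Noise floor: N = −174 + 10 log₁₀(B) + NF
10 log₁₀(8.04×10⁶) = 69.05 dB
N = −174 + 69.05 + 2.71 = −102.24 dBm
SNR = P_sig − N = −95.1 − (−102.24) = 7.14 dB → 7.1 dB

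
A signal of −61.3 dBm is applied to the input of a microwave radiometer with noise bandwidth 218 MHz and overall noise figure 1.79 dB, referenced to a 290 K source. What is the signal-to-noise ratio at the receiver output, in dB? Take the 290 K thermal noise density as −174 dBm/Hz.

27.5 dB

Noise floor: N = −174 + 10 log₁₀(B) + NF
10 log₁₀(2.18×10⁸) = 83.38 dB
N = −174 + 83.38 + 1.79 = −88.83 dBm
SNR = P_sig − N = −61.3 − (−88.83) = 27.53 dB → 27.5 dB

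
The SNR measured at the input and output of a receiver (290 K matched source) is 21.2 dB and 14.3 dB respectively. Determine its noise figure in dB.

NF (dB) = SNR_in(dB) − SNR_out(dB) when the source is at T₀
NF = 21.2 − 14.3 = 6.9 dB

6.9 dB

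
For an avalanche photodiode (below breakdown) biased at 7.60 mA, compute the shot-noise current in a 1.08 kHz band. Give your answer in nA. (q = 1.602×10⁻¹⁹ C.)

1.62 nA

I_n = √(2qI·B)
2qI·B = 2 × 1.602×10⁻¹⁹ × 7.60×10⁻³ × 1.08×10³ = 2.63×10⁻¹⁸ A²
I_n = √(2.63×10⁻¹⁸) = 1.62×10⁻⁹ A = 1.62 nA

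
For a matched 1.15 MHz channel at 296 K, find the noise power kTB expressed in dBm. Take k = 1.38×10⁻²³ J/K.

P_n = kTB = 1.38×10⁻²³ × 296 × 1.15×10⁶ = 4.70×10⁻¹⁵ W
In dBm: 10 log₁₀(4.70×10⁻¹⁵ / 10⁻³) = −113.3 dBm

−113.3 dBm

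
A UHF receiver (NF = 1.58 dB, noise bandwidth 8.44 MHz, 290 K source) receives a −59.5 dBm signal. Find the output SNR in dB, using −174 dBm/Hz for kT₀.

43.7 dB

Noise floor: N = −174 + 10 log₁₀(B) + NF
10 log₁₀(8.44×10⁶) = 69.26 dB
N = −174 + 69.26 + 1.58 = −103.16 dBm
SNR = P_sig − N = −59.5 − (−103.16) = 43.66 dB → 43.7 dB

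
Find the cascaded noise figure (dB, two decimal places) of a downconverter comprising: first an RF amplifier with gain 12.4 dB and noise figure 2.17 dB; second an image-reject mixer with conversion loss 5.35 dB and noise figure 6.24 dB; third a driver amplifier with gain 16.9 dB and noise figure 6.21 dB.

3.91 dB

Convert to linear (a loss of L dB is a gain of −L dB): F_i = 10^(NF_i/10), G_i = 10^(G_i,dB/10)
  Stage 1: F_1 = 10^(2.17/10) = 1.648, G_1 = 10^(12.4/10) = 17.38
  Stage 2: F_2 = 10^(6.24/10) = 4.207, G_2 = 10^(−5.35/10) = 0.2917
  Stage 3: F_3 = 10^(6.21/10) = 4.178, G_3 = 10^(16.9/10) = 48.98
Friis cascade:
  F = 1.648 + (4.207 − 1)/17.38 + (4.178 − 1)/5.070 = 2.460
NF = 10 log₁₀(2.460) = 3.91 dB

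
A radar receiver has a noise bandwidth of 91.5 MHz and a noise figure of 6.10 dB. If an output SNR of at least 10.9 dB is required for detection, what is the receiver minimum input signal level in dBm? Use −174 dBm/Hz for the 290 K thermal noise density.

−77.4 dBm

Sensitivity = −174 + 10 log₁₀(B) + NF + SNR_min
= −174 + 79.61 + 6.10 + 10.9
= −77.39 dBm → −77.4 dBm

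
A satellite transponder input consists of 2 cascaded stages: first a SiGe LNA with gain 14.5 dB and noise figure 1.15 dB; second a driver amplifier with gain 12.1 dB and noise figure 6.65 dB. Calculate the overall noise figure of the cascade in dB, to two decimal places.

Convert to linear (a loss of L dB is a gain of −L dB): F_i = 10^(NF_i/10), G_i = 10^(G_i,dB/10)
  Stage 1: F_1 = 10^(1.15/10) = 1.303, G_1 = 10^(14.5/10) = 28.18
  Stage 2: F_2 = 10^(6.65/10) = 4.624, G_2 = 10^(12.1/10) = 16.22
Friis cascade:
  F = 1.303 + (4.624 − 1)/28.18 = 1.432
NF = 10 log₁₀(1.432) = 1.56 dB

1.56 dB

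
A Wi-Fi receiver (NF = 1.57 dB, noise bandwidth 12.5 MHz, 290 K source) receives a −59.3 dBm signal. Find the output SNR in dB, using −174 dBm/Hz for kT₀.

42.2 dB

Noise floor: N = −174 + 10 log₁₀(B) + NF
10 log₁₀(1.25×10⁷) = 70.97 dB
N = −174 + 70.97 + 1.57 = −101.46 dBm
SNR = P_sig − N = −59.3 − (−101.46) = 42.16 dB → 42.2 dB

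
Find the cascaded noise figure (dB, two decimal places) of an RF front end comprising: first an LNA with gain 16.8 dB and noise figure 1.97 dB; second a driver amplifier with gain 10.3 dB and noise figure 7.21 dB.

Convert to linear (a loss of L dB is a gain of −L dB): F_i = 10^(NF_i/10), G_i = 10^(G_i,dB/10)
  Stage 1: F_1 = 10^(1.97/10) = 1.574, G_1 = 10^(16.8/10) = 47.86
  Stage 2: F_2 = 10^(7.21/10) = 5.260, G_2 = 10^(10.3/10) = 10.72
Friis cascade:
  F = 1.574 + (5.260 − 1)/47.86 = 1.663
NF = 10 log₁₀(1.663) = 2.21 dB

2.21 dB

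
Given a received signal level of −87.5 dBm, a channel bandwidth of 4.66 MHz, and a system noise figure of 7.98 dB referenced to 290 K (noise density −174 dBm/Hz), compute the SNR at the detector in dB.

11.8 dB

Noise floor: N = −174 + 10 log₁₀(B) + NF
10 log₁₀(4.66×10⁶) = 66.68 dB
N = −174 + 66.68 + 7.98 = −99.34 dBm
SNR = P_sig − N = −87.5 − (−99.34) = 11.84 dB → 11.8 dB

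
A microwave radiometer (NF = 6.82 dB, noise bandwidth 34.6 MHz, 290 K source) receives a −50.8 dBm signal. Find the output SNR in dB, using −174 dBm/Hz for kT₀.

41.0 dB

Noise floor: N = −174 + 10 log₁₀(B) + NF
10 log₁₀(3.46×10⁷) = 75.39 dB
N = −174 + 75.39 + 6.82 = −91.79 dBm
SNR = P_sig − N = −50.8 − (−91.79) = 40.99 dB → 41.0 dB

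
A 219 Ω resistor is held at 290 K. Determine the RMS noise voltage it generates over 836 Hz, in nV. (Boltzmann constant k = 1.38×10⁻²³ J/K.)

54.1 nV

V_n = √(4kTRB)
4kTRB = 4 × 1.38×10⁻²³ × 290 × 2.19×10² × 8.36×10² = 2.93×10⁻¹⁵ V²
V_n = √(2.93×10⁻¹⁵) = 5.41×10⁻⁸ V = 54.1 nV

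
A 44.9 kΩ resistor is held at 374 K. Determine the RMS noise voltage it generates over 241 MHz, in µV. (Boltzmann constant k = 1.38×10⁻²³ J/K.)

473 µV

V_n = √(4kTRB)
4kTRB = 4 × 1.38×10⁻²³ × 374 × 4.49×10⁴ × 2.41×10⁸ = 2.23×10⁻⁷ V²
V_n = √(2.23×10⁻⁷) = 4.73×10⁻⁴ V = 473 µV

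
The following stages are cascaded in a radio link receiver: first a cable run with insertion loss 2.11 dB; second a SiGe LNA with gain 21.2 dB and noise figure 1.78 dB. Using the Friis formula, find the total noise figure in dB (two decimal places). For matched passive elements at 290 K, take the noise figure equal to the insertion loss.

Convert to linear (a loss of L dB is a gain of −L dB): F_i = 10^(NF_i/10), G_i = 10^(G_i,dB/10)
  Stage 1: F_1 = 10^(2.11/10) = 1.626, G_1 = 10^(−2.11/10) = 0.6152
  Stage 2: F_2 = 10^(1.78/10) = 1.507, G_2 = 10^(21.2/10) = 131.8
Friis cascade:
  F = 1.626 + (1.507 − 1)/0.6152 = 2.449
NF = 10 log₁₀(2.449) = 3.89 dB

3.89 dB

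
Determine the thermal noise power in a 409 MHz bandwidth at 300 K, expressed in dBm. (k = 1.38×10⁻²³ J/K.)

P_n = kTB = 1.38×10⁻²³ × 300 × 4.09×10⁸ = 1.69×10⁻¹² W
In dBm: 10 log₁₀(1.69×10⁻¹² / 10⁻³) = −87.7 dBm

−87.7 dBm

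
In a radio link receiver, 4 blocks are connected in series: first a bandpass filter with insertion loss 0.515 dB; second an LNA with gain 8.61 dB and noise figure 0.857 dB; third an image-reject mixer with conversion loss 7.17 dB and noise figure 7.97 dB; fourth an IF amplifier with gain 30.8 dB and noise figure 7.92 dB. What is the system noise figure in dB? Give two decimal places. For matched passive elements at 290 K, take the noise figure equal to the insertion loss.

8.05 dB

Convert to linear (a loss of L dB is a gain of −L dB): F_i = 10^(NF_i/10), G_i = 10^(G_i,dB/10)
  Stage 1: F_1 = 10^(0.515/10) = 1.126, G_1 = 10^(−0.515/10) = 0.8882
  Stage 2: F_2 = 10^(0.857/10) = 1.218, G_2 = 10^(8.61/10) = 7.261
  Stage 3: F_3 = 10^(7.97/10) = 6.266, G_3 = 10^(−7.17/10) = 0.1919
  Stage 4: F_4 = 10^(7.92/10) = 6.194, G_4 = 10^(30.8/10) = 1202
Friis cascade:
  F = 1.126 + (1.218 − 1)/0.8882 + (6.266 − 1)/6.449 + (6.194 − 1)/1.237 = 6.386
NF = 10 log₁₀(6.386) = 8.05 dB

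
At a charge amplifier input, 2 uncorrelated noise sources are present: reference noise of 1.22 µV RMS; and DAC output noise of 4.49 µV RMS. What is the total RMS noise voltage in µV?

4.65 µV

Uncorrelated sources add in power (mean-square): V_tot = √(ΣV_i²)
V_tot = √[(1.22×10⁻⁶)² + (4.49×10⁻⁶)²] = 4.65×10⁻⁶ V = 4.65 µV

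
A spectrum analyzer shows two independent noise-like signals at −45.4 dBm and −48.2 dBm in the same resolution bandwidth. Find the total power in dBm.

−43.6 dBm

Convert to linear, add, convert back:
P₁ = 2.88×10⁻⁸ W, P₂ = 1.51×10⁻⁸ W
P_tot = 4.40×10⁻⁸ W → 10 log₁₀(P_tot / 10⁻³) = −43.6 dBm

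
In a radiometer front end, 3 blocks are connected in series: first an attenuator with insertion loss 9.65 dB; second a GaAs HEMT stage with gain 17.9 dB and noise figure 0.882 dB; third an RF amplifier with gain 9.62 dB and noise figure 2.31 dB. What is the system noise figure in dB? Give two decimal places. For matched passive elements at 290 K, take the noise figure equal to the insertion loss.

Convert to linear (a loss of L dB is a gain of −L dB): F_i = 10^(NF_i/10), G_i = 10^(G_i,dB/10)
  Stage 1: F_1 = 10^(9.65/10) = 9.226, G_1 = 10^(−9.65/10) = 0.1084
  Stage 2: F_2 = 10^(0.882/10) = 1.225, G_2 = 10^(17.9/10) = 61.66
  Stage 3: F_3 = 10^(2.31/10) = 1.702, G_3 = 10^(9.62/10) = 9.162
Friis cascade:
  F = 9.226 + (1.225 − 1)/0.1084 + (1.702 − 1)/6.683 = 11.41
NF = 10 log₁₀(11.41) = 10.57 dB

10.57 dB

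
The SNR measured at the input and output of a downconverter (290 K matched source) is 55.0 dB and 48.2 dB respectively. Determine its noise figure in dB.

6.8 dB

NF (dB) = SNR_in(dB) − SNR_out(dB) when the source is at T₀
NF = 55.0 − 48.2 = 6.8 dB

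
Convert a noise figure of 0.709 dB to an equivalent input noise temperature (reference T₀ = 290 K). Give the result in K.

51.4 K

F = 10^(0.709/10) = 1.17733
T_e = (F − 1)·T₀ = (1.17733 − 1) × 290 = 51.4 K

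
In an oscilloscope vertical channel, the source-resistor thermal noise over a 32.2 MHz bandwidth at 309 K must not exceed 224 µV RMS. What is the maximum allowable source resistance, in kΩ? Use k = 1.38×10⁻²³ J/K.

Johnson–Nyquist: V_n = √(4kTRB) ⇒ R = V_n² / (4kTB)
4kTB = 4 × 1.38×10⁻²³ × 309 × 3.22×10⁷ = 5.49×10⁻¹³
R = (2.24×10⁻⁴)² / 5.49×10⁻¹³ = 9.14×10⁴ Ω = 91.4 kΩ

91.4 kΩ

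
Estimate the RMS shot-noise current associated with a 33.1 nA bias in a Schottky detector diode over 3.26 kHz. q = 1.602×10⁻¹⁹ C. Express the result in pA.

5.88 pA

I_n = √(2qI·B)
2qI·B = 2 × 1.602×10⁻¹⁹ × 3.31×10⁻⁸ × 3.26×10³ = 3.46×10⁻²³ A²
I_n = √(3.46×10⁻²³) = 5.88×10⁻¹² A = 5.88 pA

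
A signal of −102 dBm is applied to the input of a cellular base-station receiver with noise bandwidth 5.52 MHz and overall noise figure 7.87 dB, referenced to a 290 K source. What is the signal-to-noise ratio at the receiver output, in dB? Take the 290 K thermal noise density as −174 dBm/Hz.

−3.3 dB

Noise floor: N = −174 + 10 log₁₀(B) + NF
10 log₁₀(5.52×10⁶) = 67.42 dB
N = −174 + 67.42 + 7.87 = −98.71 dBm
SNR = P_sig − N = −102 − (−98.71) = −3.29 dB → −3.3 dB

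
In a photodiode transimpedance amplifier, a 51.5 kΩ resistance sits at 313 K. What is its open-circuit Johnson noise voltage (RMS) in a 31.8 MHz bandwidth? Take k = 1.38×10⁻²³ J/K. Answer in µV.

V_n = √(4kTRB)
4kTRB = 4 × 1.38×10⁻²³ × 313 × 5.15×10⁴ × 3.18×10⁷ = 2.83×10⁻⁸ V²
V_n = √(2.83×10⁻⁸) = 1.68×10⁻⁴ V = 168 µV

168 µV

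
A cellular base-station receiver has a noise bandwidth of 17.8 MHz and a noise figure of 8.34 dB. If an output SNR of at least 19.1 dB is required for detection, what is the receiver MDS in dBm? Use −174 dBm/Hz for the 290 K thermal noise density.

−74.1 dBm

Sensitivity = −174 + 10 log₁₀(B) + NF + SNR_min
= −174 + 72.5 + 8.34 + 19.1
= −74.06 dBm → −74.1 dBm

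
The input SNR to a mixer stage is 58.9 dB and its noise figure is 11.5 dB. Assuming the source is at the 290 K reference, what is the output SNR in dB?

By definition F = SNR_in/SNR_out, so in dB: SNR_out = SNR_in − NF
SNR_out = 58.9 − 11.5 = 47.4 dB

47.4 dB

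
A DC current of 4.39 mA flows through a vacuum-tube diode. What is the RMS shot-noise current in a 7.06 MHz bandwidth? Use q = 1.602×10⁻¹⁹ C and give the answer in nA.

99.7 nA

I_n = √(2qI·B)
2qI·B = 2 × 1.602×10⁻¹⁹ × 4.39×10⁻³ × 7.06×10⁶ = 9.93×10⁻¹⁵ A²
I_n = √(9.93×10⁻¹⁵) = 9.97×10⁻⁸ A = 99.7 nA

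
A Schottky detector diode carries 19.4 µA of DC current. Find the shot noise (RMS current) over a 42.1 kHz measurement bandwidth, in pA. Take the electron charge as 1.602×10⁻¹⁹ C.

512 pA

I_n = √(2qI·B)
2qI·B = 2 × 1.602×10⁻¹⁹ × 1.94×10⁻⁵ × 4.21×10⁴ = 2.62×10⁻¹⁹ A²
I_n = √(2.62×10⁻¹⁹) = 5.12×10⁻¹⁰ A = 512 pA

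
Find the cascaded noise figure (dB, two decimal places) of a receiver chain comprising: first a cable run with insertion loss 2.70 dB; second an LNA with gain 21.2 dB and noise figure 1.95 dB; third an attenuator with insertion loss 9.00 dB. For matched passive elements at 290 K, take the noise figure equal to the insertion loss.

Convert to linear (a loss of L dB is a gain of −L dB): F_i = 10^(NF_i/10), G_i = 10^(G_i,dB/10)
  Stage 1: F_1 = 10^(2.70/10) = 1.862, G_1 = 10^(−2.70/10) = 0.5370
  Stage 2: F_2 = 10^(1.95/10) = 1.567, G_2 = 10^(21.2/10) = 131.8
  Stage 3: F_3 = 10^(9.00/10) = 7.943, G_3 = 10^(−9.00/10) = 0.1259
Friis cascade:
  F = 1.862 + (1.567 − 1)/0.5370 + (7.943 − 1)/70.79 = 3.016
NF = 10 log₁₀(3.016) = 4.79 dB

4.79 dB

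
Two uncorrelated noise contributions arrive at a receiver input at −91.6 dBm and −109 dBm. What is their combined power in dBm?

−91.5 dBm

Convert to linear, add, convert back:
P₁ = 6.92×10⁻¹³ W, P₂ = 1.26×10⁻¹⁴ W
P_tot = 7.04×10⁻¹³ W → 10 log₁₀(P_tot / 10⁻³) = −91.5 dBm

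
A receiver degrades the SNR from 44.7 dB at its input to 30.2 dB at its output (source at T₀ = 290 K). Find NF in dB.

NF (dB) = SNR_in(dB) − SNR_out(dB) when the source is at T₀
NF = 44.7 − 30.2 = 14.5 dB

14.5 dB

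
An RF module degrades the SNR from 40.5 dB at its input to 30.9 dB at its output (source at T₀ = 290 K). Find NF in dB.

9.6 dB

NF (dB) = SNR_in(dB) − SNR_out(dB) when the source is at T₀
NF = 40.5 − 30.9 = 9.6 dB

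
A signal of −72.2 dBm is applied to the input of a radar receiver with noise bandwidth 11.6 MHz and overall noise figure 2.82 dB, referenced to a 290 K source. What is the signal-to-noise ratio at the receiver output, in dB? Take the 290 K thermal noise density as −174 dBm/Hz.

28.3 dB

Noise floor: N = −174 + 10 log₁₀(B) + NF
10 log₁₀(1.16×10⁷) = 70.64 dB
N = −174 + 70.64 + 2.82 = −100.54 dBm
SNR = P_sig − N = −72.2 − (−100.54) = 28.34 dB → 28.3 dB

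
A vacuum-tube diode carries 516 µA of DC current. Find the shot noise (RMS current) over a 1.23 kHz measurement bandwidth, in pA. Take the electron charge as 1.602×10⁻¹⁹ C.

451 pA

I_n = √(2qI·B)
2qI·B = 2 × 1.602×10⁻¹⁹ × 5.16×10⁻⁴ × 1.23×10³ = 2.03×10⁻¹⁹ A²
I_n = √(2.03×10⁻¹⁹) = 4.51×10⁻¹⁰ A = 451 pA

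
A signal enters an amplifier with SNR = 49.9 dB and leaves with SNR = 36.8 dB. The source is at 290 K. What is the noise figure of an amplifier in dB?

NF (dB) = SNR_in(dB) − SNR_out(dB) when the source is at T₀
NF = 49.9 − 36.8 = 13.1 dB

13.1 dB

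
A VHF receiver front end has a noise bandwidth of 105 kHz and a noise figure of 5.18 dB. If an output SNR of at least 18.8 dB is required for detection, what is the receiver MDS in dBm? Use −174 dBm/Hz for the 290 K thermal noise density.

−99.8 dBm

Sensitivity = −174 + 10 log₁₀(B) + NF + SNR_min
= −174 + 50.21 + 5.18 + 18.8
= −99.81 dBm → −99.8 dBm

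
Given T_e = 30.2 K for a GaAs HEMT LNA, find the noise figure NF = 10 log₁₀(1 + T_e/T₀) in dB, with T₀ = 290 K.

F = 1 + T_e/T₀ = 1 + 30.2/290 = 1.10414
NF = 10 log₁₀(1.10414) = 0.430 dB

0.430 dB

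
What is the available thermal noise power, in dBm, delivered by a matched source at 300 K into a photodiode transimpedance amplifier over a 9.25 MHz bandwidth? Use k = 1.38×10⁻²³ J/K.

−104.2 dBm

P_n = kTB = 1.38×10⁻²³ × 300 × 9.25×10⁶ = 3.83×10⁻¹⁴ W
In dBm: 10 log₁₀(3.83×10⁻¹⁴ / 10⁻³) = −104.2 dBm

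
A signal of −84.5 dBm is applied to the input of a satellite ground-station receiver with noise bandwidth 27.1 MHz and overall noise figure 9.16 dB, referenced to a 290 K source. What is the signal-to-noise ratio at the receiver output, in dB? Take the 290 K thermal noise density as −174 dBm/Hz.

6.0 dB

Noise floor: N = −174 + 10 log₁₀(B) + NF
10 log₁₀(2.71×10⁷) = 74.33 dB
N = −174 + 74.33 + 9.16 = −90.51 dBm
SNR = P_sig − N = −84.5 − (−90.51) = 6.01 dB → 6.0 dB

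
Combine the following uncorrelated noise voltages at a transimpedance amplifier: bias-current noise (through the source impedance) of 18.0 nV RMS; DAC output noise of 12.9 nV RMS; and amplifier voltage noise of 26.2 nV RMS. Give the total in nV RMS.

34.3 nV

Uncorrelated sources add in power (mean-square): V_tot = √(ΣV_i²)
V_tot = √[(1.80×10⁻⁸)² + (1.29×10⁻⁸)² + (2.62×10⁻⁸)²] = 3.43×10⁻⁸ V = 34.3 nV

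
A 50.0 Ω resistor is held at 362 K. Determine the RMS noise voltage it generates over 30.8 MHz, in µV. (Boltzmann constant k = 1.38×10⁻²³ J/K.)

5.55 µV

V_n = √(4kTRB)
4kTRB = 4 × 1.38×10⁻²³ × 362 × 5.00×10¹ × 3.08×10⁷ = 3.08×10⁻¹¹ V²
V_n = √(3.08×10⁻¹¹) = 5.55×10⁻⁶ V = 5.55 µV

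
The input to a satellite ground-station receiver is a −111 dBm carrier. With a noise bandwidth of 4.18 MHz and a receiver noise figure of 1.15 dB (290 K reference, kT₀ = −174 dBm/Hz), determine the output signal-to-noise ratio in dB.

Noise floor: N = −174 + 10 log₁₀(B) + NF
10 log₁₀(4.18×10⁶) = 66.21 dB
N = −174 + 66.21 + 1.15 = −106.64 dBm
SNR = P_sig − N = −111 − (−106.64) = −4.36 dB → −4.4 dB

−4.4 dB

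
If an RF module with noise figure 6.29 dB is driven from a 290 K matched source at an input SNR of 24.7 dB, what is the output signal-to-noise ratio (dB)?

18.41 dB

By definition F = SNR_in/SNR_out, so in dB: SNR_out = SNR_in − NF
SNR_out = 24.7 − 6.29 = 18.41 dB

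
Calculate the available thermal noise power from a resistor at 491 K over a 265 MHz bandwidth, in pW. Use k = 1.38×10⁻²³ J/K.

1.80 pW

P_n = kTB = 1.38×10⁻²³ × 491 × 2.65×10⁸ = 1.80×10⁻¹² W = 1.80 pW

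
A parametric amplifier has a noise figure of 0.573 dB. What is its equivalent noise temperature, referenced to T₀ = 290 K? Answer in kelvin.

40.9 K

F = 10^(0.573/10) = 1.14104
T_e = (F − 1)·T₀ = (1.14104 − 1) × 290 = 40.9 K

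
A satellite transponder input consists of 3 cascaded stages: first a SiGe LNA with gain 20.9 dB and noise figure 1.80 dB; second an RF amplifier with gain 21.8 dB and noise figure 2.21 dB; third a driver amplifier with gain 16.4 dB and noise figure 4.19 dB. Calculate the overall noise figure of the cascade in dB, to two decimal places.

Convert to linear (a loss of L dB is a gain of −L dB): F_i = 10^(NF_i/10), G_i = 10^(G_i,dB/10)
  Stage 1: F_1 = 10^(1.80/10) = 1.514, G_1 = 10^(20.9/10) = 123.0
  Stage 2: F_2 = 10^(2.21/10) = 1.663, G_2 = 10^(21.8/10) = 151.4
  Stage 3: F_3 = 10^(4.19/10) = 2.624, G_3 = 10^(16.4/10) = 43.65
Friis cascade:
  F = 1.514 + (1.663 − 1)/123.0 + (2.624 − 1)/1.862×10⁴ = 1.519
NF = 10 log₁₀(1.519) = 1.82 dB

1.82 dB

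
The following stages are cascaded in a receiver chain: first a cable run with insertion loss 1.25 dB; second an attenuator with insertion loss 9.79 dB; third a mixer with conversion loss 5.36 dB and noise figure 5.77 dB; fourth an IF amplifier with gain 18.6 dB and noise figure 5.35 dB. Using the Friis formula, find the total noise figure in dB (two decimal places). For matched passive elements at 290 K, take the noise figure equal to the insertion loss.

21.87 dB

Convert to linear (a loss of L dB is a gain of −L dB): F_i = 10^(NF_i/10), G_i = 10^(G_i,dB/10)
  Stage 1: F_1 = 10^(1.25/10) = 1.334, G_1 = 10^(−1.25/10) = 0.7499
  Stage 2: F_2 = 10^(9.79/10) = 9.528, G_2 = 10^(−9.79/10) = 0.1050
  Stage 3: F_3 = 10^(5.77/10) = 3.776, G_3 = 10^(−5.36/10) = 0.2911
  Stage 4: F_4 = 10^(5.35/10) = 3.428, G_4 = 10^(18.6/10) = 72.44
Friis cascade:
  F = 1.334 + (9.528 − 1)/0.7499 + (3.776 − 1)/0.07870 + (3.428 − 1)/0.02291 = 153.9
NF = 10 log₁₀(153.9) = 21.87 dB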